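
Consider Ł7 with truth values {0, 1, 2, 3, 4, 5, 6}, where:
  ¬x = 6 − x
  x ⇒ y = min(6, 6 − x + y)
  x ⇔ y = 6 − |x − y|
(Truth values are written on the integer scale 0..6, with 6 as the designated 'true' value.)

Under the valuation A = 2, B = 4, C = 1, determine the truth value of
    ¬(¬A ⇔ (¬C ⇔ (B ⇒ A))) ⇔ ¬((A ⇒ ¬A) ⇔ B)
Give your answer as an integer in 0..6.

¬A = ¬2 = 4
¬C = ¬1 = 5
B ⇒ A = 4 ⇒ 2 = 4
¬C ⇔ (B ⇒ A) = 5 ⇔ 4 = 5
¬A ⇔ (¬C ⇔ (B ⇒ A)) = 4 ⇔ 5 = 5
¬(¬A ⇔ (¬C ⇔ (B ⇒ A))) = ¬5 = 1
¬A = ¬2 = 4
A ⇒ ¬A = 2 ⇒ 4 = 6
(A ⇒ ¬A) ⇔ B = 6 ⇔ 4 = 4
¬((A ⇒ ¬A) ⇔ B) = ¬4 = 2
¬(¬A ⇔ (¬C ⇔ (B ⇒ A))) ⇔ ¬((A ⇒ ¬A) ⇔ B) = 1 ⇔ 2 = 5

5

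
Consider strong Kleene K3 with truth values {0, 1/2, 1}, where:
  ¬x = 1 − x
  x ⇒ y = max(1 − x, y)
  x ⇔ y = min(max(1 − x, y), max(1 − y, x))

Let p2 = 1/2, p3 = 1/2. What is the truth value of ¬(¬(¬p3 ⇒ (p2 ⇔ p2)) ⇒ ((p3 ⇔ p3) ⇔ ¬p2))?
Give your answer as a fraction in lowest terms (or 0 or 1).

¬p3 = ¬1/2 = 1/2
p2 ⇔ p2 = 1/2 ⇔ 1/2 = 1/2
¬p3 ⇒ (p2 ⇔ p2) = 1/2 ⇒ 1/2 = 1/2
¬(¬p3 ⇒ (p2 ⇔ p2)) = ¬1/2 = 1/2
p3 ⇔ p3 = 1/2 ⇔ 1/2 = 1/2
¬p2 = ¬1/2 = 1/2
(p3 ⇔ p3) ⇔ ¬p2 = 1/2 ⇔ 1/2 = 1/2
¬(¬p3 ⇒ (p2 ⇔ p2)) ⇒ ((p3 ⇔ p3) ⇔ ¬p2) = 1/2 ⇒ 1/2 = 1/2
¬(¬(¬p3 ⇒ (p2 ⇔ p2)) ⇒ ((p3 ⇔ p3) ⇔ ¬p2)) = ¬1/2 = 1/2

1/2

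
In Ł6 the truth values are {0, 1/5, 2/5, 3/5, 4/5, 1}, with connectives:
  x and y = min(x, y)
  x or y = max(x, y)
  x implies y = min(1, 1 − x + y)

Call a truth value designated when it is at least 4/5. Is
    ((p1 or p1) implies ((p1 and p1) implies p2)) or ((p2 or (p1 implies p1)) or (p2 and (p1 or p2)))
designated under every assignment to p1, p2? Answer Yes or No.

Yes

At p1 = 0, p2 = 1/5, for instance:
p1 or p1 = 0 or 0 = 0
p1 and p1 = 0 and 0 = 0
(p1 and p1) implies p2 = 0 implies 1/5 = 1
(p1 or p1) implies ((p1 and p1) implies p2) = 0 implies 1 = 1
p1 implies p1 = 0 implies 0 = 1
p2 or (p1 implies p1) = 1/5 or 1 = 1
p1 or p2 = 0 or 1/5 = 1/5
p2 and (p1 or p2) = 1/5 and 1/5 = 1/5
(p2 or (p1 implies p1)) or (p2 and (p1 or p2)) = 1 or 1/5 = 1
((p1 or p1) implies ((p1 and p1) implies p2)) or ((p2 or (p1 implies p1)) or (p2 and (p1 or p2))) = 1 or 1 = 1
and checking the remaining 35 assignments likewise gives ≥ 4/5 in every case.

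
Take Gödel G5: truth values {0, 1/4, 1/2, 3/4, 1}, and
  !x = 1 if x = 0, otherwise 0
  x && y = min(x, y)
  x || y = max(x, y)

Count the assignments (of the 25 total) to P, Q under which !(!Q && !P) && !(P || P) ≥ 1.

4

value 1: 4 assignments (counts)
value 0: 21 assignments
So 4 of the 25 assignments meet the threshold.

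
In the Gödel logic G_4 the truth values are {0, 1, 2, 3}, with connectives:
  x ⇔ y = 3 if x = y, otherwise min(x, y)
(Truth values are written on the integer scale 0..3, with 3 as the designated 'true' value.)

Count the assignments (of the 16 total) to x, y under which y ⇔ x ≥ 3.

x = 0, y = 0 ↦ 3  ≥
x = 0, y = 1 ↦ 0  <
x = 0, y = 2 ↦ 0  <
x = 0, y = 3 ↦ 0  <
x = 1, y = 0 ↦ 0  <
x = 1, y = 1 ↦ 3  ≥
x = 1, y = 2 ↦ 1  <
x = 1, y = 3 ↦ 1  <
x = 2, y = 0 ↦ 0  <
x = 2, y = 1 ↦ 1  <
x = 2, y = 2 ↦ 3  ≥
x = 2, y = 3 ↦ 2  <
x = 3, y = 0 ↦ 0  <
x = 3, y = 1 ↦ 1  <
x = 3, y = 2 ↦ 2  <
x = 3, y = 3 ↦ 3  ≥
So 4 of the 16 assignments meet the threshold.

4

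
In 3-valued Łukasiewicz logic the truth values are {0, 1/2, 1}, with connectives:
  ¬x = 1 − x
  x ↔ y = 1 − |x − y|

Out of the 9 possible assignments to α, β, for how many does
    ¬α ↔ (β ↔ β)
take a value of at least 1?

α = 0, β = 0 ↦ 1  ≥
α = 0, β = 1/2 ↦ 1  ≥
α = 0, β = 1 ↦ 1  ≥
α = 1/2, β = 0 ↦ 1/2  <
α = 1/2, β = 1/2 ↦ 1/2  <
α = 1/2, β = 1 ↦ 1/2  <
α = 1, β = 0 ↦ 0  <
α = 1, β = 1/2 ↦ 0  <
α = 1, β = 1 ↦ 0  <
So 3 of the 9 assignments meet the threshold.

3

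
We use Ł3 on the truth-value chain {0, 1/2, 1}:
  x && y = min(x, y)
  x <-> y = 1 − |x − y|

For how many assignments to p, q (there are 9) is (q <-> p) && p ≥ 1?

p = 0, q = 0 ↦ 0  <
p = 0, q = 1/2 ↦ 0  <
p = 0, q = 1 ↦ 0  <
p = 1/2, q = 0 ↦ 1/2  <
p = 1/2, q = 1/2 ↦ 1/2  <
p = 1/2, q = 1 ↦ 1/2  <
p = 1, q = 0 ↦ 0  <
p = 1, q = 1/2 ↦ 1/2  <
p = 1, q = 1 ↦ 1  ≥
So 1 of the 9 assignments meets the threshold.

1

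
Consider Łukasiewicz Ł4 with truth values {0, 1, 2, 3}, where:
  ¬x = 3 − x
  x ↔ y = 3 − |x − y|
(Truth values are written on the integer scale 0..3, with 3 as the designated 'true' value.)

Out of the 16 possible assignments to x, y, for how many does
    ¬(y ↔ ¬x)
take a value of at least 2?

x = 0, y = 0 ↦ 3  ≥
x = 0, y = 1 ↦ 2  ≥
x = 0, y = 2 ↦ 1  <
x = 0, y = 3 ↦ 0  <
x = 1, y = 0 ↦ 2  ≥
x = 1, y = 1 ↦ 1  <
x = 1, y = 2 ↦ 0  <
x = 1, y = 3 ↦ 1  <
x = 2, y = 0 ↦ 1  <
x = 2, y = 1 ↦ 0  <
x = 2, y = 2 ↦ 1  <
x = 2, y = 3 ↦ 2  ≥
x = 3, y = 0 ↦ 0  <
x = 3, y = 1 ↦ 1  <
x = 3, y = 2 ↦ 2  ≥
x = 3, y = 3 ↦ 3  ≥
So 6 of the 16 assignments meet the threshold.

6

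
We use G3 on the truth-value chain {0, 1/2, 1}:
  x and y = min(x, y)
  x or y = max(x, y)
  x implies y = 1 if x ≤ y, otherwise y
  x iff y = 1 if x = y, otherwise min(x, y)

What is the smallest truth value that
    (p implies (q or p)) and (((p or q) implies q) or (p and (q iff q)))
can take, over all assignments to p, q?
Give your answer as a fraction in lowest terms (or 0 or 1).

Take p = 1/2, q = 0:
q or p = 0 or 1/2 = 1/2
p implies (q or p) = 1/2 implies 1/2 = 1
p or q = 1/2 or 0 = 1/2
(p or q) implies q = 1/2 implies 0 = 0
q iff q = 0 iff 0 = 1
p and (q iff q) = 1/2 and 1 = 1/2
((p or q) implies q) or (p and (q iff q)) = 0 or 1/2 = 1/2
(p implies (q or p)) and (((p or q) implies q) or (p and (q iff q))) = 1 and 1/2 = 1/2
No assignment yields a value below 1/2, so this is the minimum.

1/2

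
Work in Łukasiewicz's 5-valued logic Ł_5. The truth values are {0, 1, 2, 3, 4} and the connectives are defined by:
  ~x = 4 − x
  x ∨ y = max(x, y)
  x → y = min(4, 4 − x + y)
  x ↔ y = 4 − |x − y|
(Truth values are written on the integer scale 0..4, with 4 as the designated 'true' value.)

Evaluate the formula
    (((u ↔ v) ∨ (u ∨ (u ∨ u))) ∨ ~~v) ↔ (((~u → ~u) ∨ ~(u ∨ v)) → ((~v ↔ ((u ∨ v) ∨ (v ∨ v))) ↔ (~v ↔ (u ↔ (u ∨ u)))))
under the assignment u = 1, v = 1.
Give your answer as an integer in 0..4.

u ↔ v = 1 ↔ 1 = 4
u ∨ u = 1 ∨ 1 = 1
u ∨ (u ∨ u) = 1 ∨ 1 = 1
(u ↔ v) ∨ (u ∨ (u ∨ u)) = 4 ∨ 1 = 4
~v = ~1 = 3
~~v = ~3 = 1
((u ↔ v) ∨ (u ∨ (u ∨ u))) ∨ ~~v = 4 ∨ 1 = 4
~u = ~1 = 3
~u = ~1 = 3
~u → ~u = 3 → 3 = 4
u ∨ v = 1 ∨ 1 = 1
~(u ∨ v) = ~1 = 3
(~u → ~u) ∨ ~(u ∨ v) = 4 ∨ 3 = 4
~v = ~1 = 3
u ∨ v = 1 ∨ 1 = 1
v ∨ v = 1 ∨ 1 = 1
(u ∨ v) ∨ (v ∨ v) = 1 ∨ 1 = 1
~v ↔ ((u ∨ v) ∨ (v ∨ v)) = 3 ↔ 1 = 2
~v = ~1 = 3
u ∨ u = 1 ∨ 1 = 1
u ↔ (u ∨ u) = 1 ↔ 1 = 4
~v ↔ (u ↔ (u ∨ u)) = 3 ↔ 4 = 3
(~v ↔ ((u ∨ v) ∨ (v ∨ v))) ↔ (~v ↔ (u ↔ (u ∨ u))) = 2 ↔ 3 = 3
((~u → ~u) ∨ ~(u ∨ v)) → ((~v ↔ ((u ∨ v) ∨ (v ∨ v))) ↔ (~v ↔ (u ↔ (u ∨ u)))) = 4 → 3 = 3
(((u ↔ v) ∨ (u ∨ (u ∨ u))) ∨ ~~v) ↔ (((~u → ~u) ∨ ~(u ∨ v)) → ((~v ↔ ((u ∨ v) ∨ (v ∨ v))) ↔ (~v ↔ (u ↔ (u ∨ u))))) = 4 ↔ 3 = 3

3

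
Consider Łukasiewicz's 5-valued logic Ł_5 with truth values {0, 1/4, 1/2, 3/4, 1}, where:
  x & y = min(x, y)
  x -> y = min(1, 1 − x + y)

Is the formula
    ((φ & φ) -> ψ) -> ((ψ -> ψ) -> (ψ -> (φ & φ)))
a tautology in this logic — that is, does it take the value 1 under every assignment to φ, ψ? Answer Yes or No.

Counterexample: take φ = 0, ψ = 1/4.
φ & φ = 0 & 0 = 0
(φ & φ) -> ψ = 0 -> 1/4 = 1
ψ -> ψ = 1/4 -> 1/4 = 1
φ & φ = 0 & 0 = 0
ψ -> (φ & φ) = 1/4 -> 0 = 3/4
(ψ -> ψ) -> (ψ -> (φ & φ)) = 1 -> 3/4 = 3/4
((φ & φ) -> ψ) -> ((ψ -> ψ) -> (ψ -> (φ & φ))) = 1 -> 3/4 = 3/4
This gives 3/4 ≠ 1.

No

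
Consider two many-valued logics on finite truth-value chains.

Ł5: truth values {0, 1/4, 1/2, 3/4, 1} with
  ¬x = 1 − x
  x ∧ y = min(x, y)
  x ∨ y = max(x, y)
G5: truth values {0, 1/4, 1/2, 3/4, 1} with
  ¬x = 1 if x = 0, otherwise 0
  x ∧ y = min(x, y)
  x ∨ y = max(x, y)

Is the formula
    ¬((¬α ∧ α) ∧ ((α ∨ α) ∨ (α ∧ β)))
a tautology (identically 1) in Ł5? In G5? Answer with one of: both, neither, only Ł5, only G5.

In Ł5: at α = 1/4, β = 0 the value is 3/4 — not a tautology.
In G5: every assignment gives 1 — tautology.

only G5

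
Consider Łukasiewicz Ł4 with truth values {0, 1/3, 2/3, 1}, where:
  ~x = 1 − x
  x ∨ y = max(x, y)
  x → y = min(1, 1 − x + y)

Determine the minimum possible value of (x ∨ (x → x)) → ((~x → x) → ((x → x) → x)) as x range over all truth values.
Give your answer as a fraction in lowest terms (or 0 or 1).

Take x = 1/3:
x → x = 1/3 → 1/3 = 1
x ∨ (x → x) = 1/3 ∨ 1 = 1
~x = ~1/3 = 2/3
~x → x = 2/3 → 1/3 = 2/3
x → x = 1/3 → 1/3 = 1
(x → x) → x = 1 → 1/3 = 1/3
(~x → x) → ((x → x) → x) = 2/3 → 1/3 = 2/3
(x ∨ (x → x)) → ((~x → x) → ((x → x) → x)) = 1 → 2/3 = 2/3
No assignment yields a value below 2/3, so this is the minimum.

2/3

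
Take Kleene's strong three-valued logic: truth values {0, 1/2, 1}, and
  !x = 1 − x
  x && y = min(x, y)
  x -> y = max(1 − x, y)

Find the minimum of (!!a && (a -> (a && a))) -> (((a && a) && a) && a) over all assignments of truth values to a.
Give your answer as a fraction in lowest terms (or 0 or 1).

Take a = 1/2:
!a = !1/2 = 1/2
!!a = !1/2 = 1/2
a && a = 1/2 && 1/2 = 1/2
a -> (a && a) = 1/2 -> 1/2 = 1/2
!!a && (a -> (a && a)) = 1/2 && 1/2 = 1/2
a && a = 1/2 && 1/2 = 1/2
(a && a) && a = 1/2 && 1/2 = 1/2
((a && a) && a) && a = 1/2 && 1/2 = 1/2
(!!a && (a -> (a && a))) -> (((a && a) && a) && a) = 1/2 -> 1/2 = 1/2
No assignment yields a value below 1/2, so this is the minimum.

1/2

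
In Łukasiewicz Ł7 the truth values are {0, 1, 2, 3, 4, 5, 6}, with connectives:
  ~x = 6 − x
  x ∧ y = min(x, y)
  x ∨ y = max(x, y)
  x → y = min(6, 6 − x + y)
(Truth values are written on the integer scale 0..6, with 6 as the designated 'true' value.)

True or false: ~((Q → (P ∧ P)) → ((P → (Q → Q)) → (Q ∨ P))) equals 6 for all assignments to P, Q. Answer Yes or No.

Counterexample: take P = 0, Q = 1.
P ∧ P = 0 ∧ 0 = 0
Q → (P ∧ P) = 1 → 0 = 5
Q → Q = 1 → 1 = 6
P → (Q → Q) = 0 → 6 = 6
Q ∨ P = 1 ∨ 0 = 1
(P → (Q → Q)) → (Q ∨ P) = 6 → 1 = 1
(Q → (P ∧ P)) → ((P → (Q → Q)) → (Q ∨ P)) = 5 → 1 = 2
~((Q → (P ∧ P)) → ((P → (Q → Q)) → (Q ∨ P))) = ~2 = 4
This gives 4 ≠ 6.

No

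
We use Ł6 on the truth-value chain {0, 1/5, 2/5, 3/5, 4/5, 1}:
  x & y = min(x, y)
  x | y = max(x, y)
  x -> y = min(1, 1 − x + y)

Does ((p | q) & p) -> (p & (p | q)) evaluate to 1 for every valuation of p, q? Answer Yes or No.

At p = 0, q = 2/5, for instance:
p | q = 0 | 2/5 = 2/5
(p | q) & p = 2/5 & 0 = 0
p & (p | q) = 0 & 2/5 = 0
((p | q) & p) -> (p & (p | q)) = 0 -> 0 = 1
and checking the remaining 35 assignments likewise gives ≥ 1 in every case.

Yes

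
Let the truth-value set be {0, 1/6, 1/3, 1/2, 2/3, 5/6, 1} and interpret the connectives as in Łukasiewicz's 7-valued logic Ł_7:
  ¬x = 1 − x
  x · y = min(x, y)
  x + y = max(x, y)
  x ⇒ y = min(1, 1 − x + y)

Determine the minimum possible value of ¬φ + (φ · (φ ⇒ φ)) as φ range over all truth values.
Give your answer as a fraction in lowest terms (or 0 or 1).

1/2

Take φ = 1/2:
¬φ = ¬1/2 = 1/2
φ ⇒ φ = 1/2 ⇒ 1/2 = 1
φ · (φ ⇒ φ) = 1/2 · 1 = 1/2
¬φ + (φ · (φ ⇒ φ)) = 1/2 + 1/2 = 1/2
No assignment yields a value below 1/2, so this is the minimum.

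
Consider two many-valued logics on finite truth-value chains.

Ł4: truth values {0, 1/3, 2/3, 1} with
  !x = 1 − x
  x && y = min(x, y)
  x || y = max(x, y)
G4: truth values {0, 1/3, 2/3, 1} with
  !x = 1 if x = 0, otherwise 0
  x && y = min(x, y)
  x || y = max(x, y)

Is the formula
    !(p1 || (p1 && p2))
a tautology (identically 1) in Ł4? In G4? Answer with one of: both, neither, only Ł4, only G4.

In Ł4: at p1 = 1/3, p2 = 0 the value is 2/3 — not a tautology.
In G4: at p1 = 1/3, p2 = 0 the value is 0 — not a tautology.

neither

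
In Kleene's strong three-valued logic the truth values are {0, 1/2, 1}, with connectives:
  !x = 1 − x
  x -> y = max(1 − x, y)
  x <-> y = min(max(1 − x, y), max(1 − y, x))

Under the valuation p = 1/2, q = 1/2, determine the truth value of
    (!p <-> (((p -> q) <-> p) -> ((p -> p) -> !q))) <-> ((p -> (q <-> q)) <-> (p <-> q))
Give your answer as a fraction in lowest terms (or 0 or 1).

!p = !1/2 = 1/2
p -> q = 1/2 -> 1/2 = 1/2
(p -> q) <-> p = 1/2 <-> 1/2 = 1/2
p -> p = 1/2 -> 1/2 = 1/2
!q = !1/2 = 1/2
(p -> p) -> !q = 1/2 -> 1/2 = 1/2
((p -> q) <-> p) -> ((p -> p) -> !q) = 1/2 -> 1/2 = 1/2
!p <-> (((p -> q) <-> p) -> ((p -> p) -> !q)) = 1/2 <-> 1/2 = 1/2
q <-> q = 1/2 <-> 1/2 = 1/2
p -> (q <-> q) = 1/2 -> 1/2 = 1/2
p <-> q = 1/2 <-> 1/2 = 1/2
(p -> (q <-> q)) <-> (p <-> q) = 1/2 <-> 1/2 = 1/2
(!p <-> (((p -> q) <-> p) -> ((p -> p) -> !q))) <-> ((p -> (q <-> q)) <-> (p <-> q)) = 1/2 <-> 1/2 = 1/2

1/2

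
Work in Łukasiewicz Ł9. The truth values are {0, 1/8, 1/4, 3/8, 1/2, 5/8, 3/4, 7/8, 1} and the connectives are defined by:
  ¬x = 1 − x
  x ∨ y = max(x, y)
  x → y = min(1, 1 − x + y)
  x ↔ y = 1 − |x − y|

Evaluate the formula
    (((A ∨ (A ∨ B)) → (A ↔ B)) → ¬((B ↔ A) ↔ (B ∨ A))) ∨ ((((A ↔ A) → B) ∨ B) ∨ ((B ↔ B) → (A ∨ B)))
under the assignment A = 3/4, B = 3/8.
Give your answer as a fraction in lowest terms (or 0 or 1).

A ∨ B = 3/4 ∨ 3/8 = 3/4
A ∨ (A ∨ B) = 3/4 ∨ 3/4 = 3/4
A ↔ B = 3/4 ↔ 3/8 = 5/8
(A ∨ (A ∨ B)) → (A ↔ B) = 3/4 → 5/8 = 7/8
B ↔ A = 3/8 ↔ 3/4 = 5/8
B ∨ A = 3/8 ∨ 3/4 = 3/4
(B ↔ A) ↔ (B ∨ A) = 5/8 ↔ 3/4 = 7/8
¬((B ↔ A) ↔ (B ∨ A)) = ¬7/8 = 1/8
((A ∨ (A ∨ B)) → (A ↔ B)) → ¬((B ↔ A) ↔ (B ∨ A)) = 7/8 → 1/8 = 1/4
A ↔ A = 3/4 ↔ 3/4 = 1
(A ↔ A) → B = 1 → 3/8 = 3/8
((A ↔ A) → B) ∨ B = 3/8 ∨ 3/8 = 3/8
B ↔ B = 3/8 ↔ 3/8 = 1
A ∨ B = 3/4 ∨ 3/8 = 3/4
(B ↔ B) → (A ∨ B) = 1 → 3/4 = 3/4
(((A ↔ A) → B) ∨ B) ∨ ((B ↔ B) → (A ∨ B)) = 3/8 ∨ 3/4 = 3/4
(((A ∨ (A ∨ B)) → (A ↔ B)) → ¬((B ↔ A) ↔ (B ∨ A))) ∨ ((((A ↔ A) → B) ∨ B) ∨ ((B ↔ B) → (A ∨ B))) = 1/4 ∨ 3/4 = 3/4

3/4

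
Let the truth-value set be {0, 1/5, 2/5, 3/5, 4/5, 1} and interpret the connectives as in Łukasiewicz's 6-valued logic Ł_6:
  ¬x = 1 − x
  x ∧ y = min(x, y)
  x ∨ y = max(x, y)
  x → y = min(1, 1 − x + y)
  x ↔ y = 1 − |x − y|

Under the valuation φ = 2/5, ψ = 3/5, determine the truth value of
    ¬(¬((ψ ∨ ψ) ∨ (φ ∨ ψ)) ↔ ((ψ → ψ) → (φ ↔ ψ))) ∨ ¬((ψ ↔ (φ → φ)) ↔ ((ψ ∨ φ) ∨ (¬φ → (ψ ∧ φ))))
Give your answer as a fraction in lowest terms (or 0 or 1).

ψ ∨ ψ = 3/5 ∨ 3/5 = 3/5
φ ∨ ψ = 2/5 ∨ 3/5 = 3/5
(ψ ∨ ψ) ∨ (φ ∨ ψ) = 3/5 ∨ 3/5 = 3/5
¬((ψ ∨ ψ) ∨ (φ ∨ ψ)) = ¬3/5 = 2/5
ψ → ψ = 3/5 → 3/5 = 1
φ ↔ ψ = 2/5 ↔ 3/5 = 4/5
(ψ → ψ) → (φ ↔ ψ) = 1 → 4/5 = 4/5
¬((ψ ∨ ψ) ∨ (φ ∨ ψ)) ↔ ((ψ → ψ) → (φ ↔ ψ)) = 2/5 ↔ 4/5 = 3/5
¬(¬((ψ ∨ ψ) ∨ (φ ∨ ψ)) ↔ ((ψ → ψ) → (φ ↔ ψ))) = ¬3/5 = 2/5
φ → φ = 2/5 → 2/5 = 1
ψ ↔ (φ → φ) = 3/5 ↔ 1 = 3/5
ψ ∨ φ = 3/5 ∨ 2/5 = 3/5
¬φ = ¬2/5 = 3/5
ψ ∧ φ = 3/5 ∧ 2/5 = 2/5
¬φ → (ψ ∧ φ) = 3/5 → 2/5 = 4/5
(ψ ∨ φ) ∨ (¬φ → (ψ ∧ φ)) = 3/5 ∨ 4/5 = 4/5
(ψ ↔ (φ → φ)) ↔ ((ψ ∨ φ) ∨ (¬φ → (ψ ∧ φ))) = 3/5 ↔ 4/5 = 4/5
¬((ψ ↔ (φ → φ)) ↔ ((ψ ∨ φ) ∨ (¬φ → (ψ ∧ φ)))) = ¬4/5 = 1/5
¬(¬((ψ ∨ ψ) ∨ (φ ∨ ψ)) ↔ ((ψ → ψ) → (φ ↔ ψ))) ∨ ¬((ψ ↔ (φ → φ)) ↔ ((ψ ∨ φ) ∨ (¬φ → (ψ ∧ φ)))) = 2/5 ∨ 1/5 = 2/5

2/5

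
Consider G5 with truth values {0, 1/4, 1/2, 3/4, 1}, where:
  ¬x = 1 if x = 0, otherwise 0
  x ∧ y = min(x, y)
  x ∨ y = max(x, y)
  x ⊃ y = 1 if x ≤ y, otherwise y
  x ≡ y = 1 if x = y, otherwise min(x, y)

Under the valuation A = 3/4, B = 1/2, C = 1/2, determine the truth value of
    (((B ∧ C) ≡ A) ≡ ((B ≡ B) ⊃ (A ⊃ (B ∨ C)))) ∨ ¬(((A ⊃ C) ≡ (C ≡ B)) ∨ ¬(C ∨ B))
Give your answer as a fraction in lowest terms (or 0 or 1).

B ∧ C = 1/2 ∧ 1/2 = 1/2
(B ∧ C) ≡ A = 1/2 ≡ 3/4 = 1/2
B ≡ B = 1/2 ≡ 1/2 = 1
B ∨ C = 1/2 ∨ 1/2 = 1/2
A ⊃ (B ∨ C) = 3/4 ⊃ 1/2 = 1/2
(B ≡ B) ⊃ (A ⊃ (B ∨ C)) = 1 ⊃ 1/2 = 1/2
((B ∧ C) ≡ A) ≡ ((B ≡ B) ⊃ (A ⊃ (B ∨ C))) = 1/2 ≡ 1/2 = 1
A ⊃ C = 3/4 ⊃ 1/2 = 1/2
C ≡ B = 1/2 ≡ 1/2 = 1
(A ⊃ C) ≡ (C ≡ B) = 1/2 ≡ 1 = 1/2
C ∨ B = 1/2 ∨ 1/2 = 1/2
¬(C ∨ B) = ¬1/2 = 0
((A ⊃ C) ≡ (C ≡ B)) ∨ ¬(C ∨ B) = 1/2 ∨ 0 = 1/2
¬(((A ⊃ C) ≡ (C ≡ B)) ∨ ¬(C ∨ B)) = ¬1/2 = 0
(((B ∧ C) ≡ A) ≡ ((B ≡ B) ⊃ (A ⊃ (B ∨ C)))) ∨ ¬(((A ⊃ C) ≡ (C ≡ B)) ∨ ¬(C ∨ B)) = 1 ∨ 0 = 1

1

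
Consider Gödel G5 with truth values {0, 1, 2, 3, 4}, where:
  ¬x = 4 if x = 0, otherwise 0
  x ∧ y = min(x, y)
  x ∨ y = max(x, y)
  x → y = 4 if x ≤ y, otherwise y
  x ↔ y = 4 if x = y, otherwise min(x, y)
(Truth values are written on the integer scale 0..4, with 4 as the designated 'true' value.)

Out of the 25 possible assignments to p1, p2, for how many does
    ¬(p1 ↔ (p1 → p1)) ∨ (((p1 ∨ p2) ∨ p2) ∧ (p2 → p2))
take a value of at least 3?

19

value 4: 13 assignments (counts)
value 3: 6 assignments (counts)
value 2: 4 assignments
value 1: 2 assignments
So 19 of the 25 assignments meet the threshold.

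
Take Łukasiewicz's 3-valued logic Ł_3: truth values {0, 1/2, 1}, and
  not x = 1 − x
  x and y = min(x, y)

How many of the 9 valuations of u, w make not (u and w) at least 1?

u = 0, w = 0 ↦ 1  ≥
u = 0, w = 1/2 ↦ 1  ≥
u = 0, w = 1 ↦ 1  ≥
u = 1/2, w = 0 ↦ 1  ≥
u = 1/2, w = 1/2 ↦ 1/2  <
u = 1/2, w = 1 ↦ 1/2  <
u = 1, w = 0 ↦ 1  ≥
u = 1, w = 1/2 ↦ 1/2  <
u = 1, w = 1 ↦ 0  <
So 5 of the 9 assignments meet the threshold.

5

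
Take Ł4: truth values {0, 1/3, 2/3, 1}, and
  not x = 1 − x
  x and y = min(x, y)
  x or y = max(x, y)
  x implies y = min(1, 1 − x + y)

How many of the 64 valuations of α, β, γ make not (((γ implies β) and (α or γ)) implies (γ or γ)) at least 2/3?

11

value 1: 4 assignments (counts)
value 2/3: 7 assignments (counts)
value 1/3: 11 assignments
value 0: 42 assignments
So 11 of the 64 assignments meet the threshold.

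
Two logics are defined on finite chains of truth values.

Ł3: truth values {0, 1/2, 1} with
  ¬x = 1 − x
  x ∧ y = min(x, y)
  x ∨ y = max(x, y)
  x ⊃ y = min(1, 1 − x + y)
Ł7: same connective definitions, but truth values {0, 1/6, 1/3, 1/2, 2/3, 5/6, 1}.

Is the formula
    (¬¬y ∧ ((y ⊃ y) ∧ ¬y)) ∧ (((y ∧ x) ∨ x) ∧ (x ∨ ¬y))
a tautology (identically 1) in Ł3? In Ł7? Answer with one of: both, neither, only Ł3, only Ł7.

neither

In Ł3: at x = 0, y = 0 the value is 0 — not a tautology.
In Ł7: at x = 0, y = 0 the value is 0 — not a tautology.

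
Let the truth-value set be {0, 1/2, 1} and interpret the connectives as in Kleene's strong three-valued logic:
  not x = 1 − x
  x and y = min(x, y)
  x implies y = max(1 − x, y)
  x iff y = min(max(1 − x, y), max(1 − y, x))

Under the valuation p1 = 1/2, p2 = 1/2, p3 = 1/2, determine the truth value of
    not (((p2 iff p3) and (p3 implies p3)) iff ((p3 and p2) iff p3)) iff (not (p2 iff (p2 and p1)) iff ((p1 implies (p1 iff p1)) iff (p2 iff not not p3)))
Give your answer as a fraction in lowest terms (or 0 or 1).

1/2

p2 iff p3 = 1/2 iff 1/2 = 1/2
p3 implies p3 = 1/2 implies 1/2 = 1/2
(p2 iff p3) and (p3 implies p3) = 1/2 and 1/2 = 1/2
p3 and p2 = 1/2 and 1/2 = 1/2
(p3 and p2) iff p3 = 1/2 iff 1/2 = 1/2
((p2 iff p3) and (p3 implies p3)) iff ((p3 and p2) iff p3) = 1/2 iff 1/2 = 1/2
not (((p2 iff p3) and (p3 implies p3)) iff ((p3 and p2) iff p3)) = not 1/2 = 1/2
p2 and p1 = 1/2 and 1/2 = 1/2
p2 iff (p2 and p1) = 1/2 iff 1/2 = 1/2
not (p2 iff (p2 and p1)) = not 1/2 = 1/2
p1 iff p1 = 1/2 iff 1/2 = 1/2
p1 implies (p1 iff p1) = 1/2 implies 1/2 = 1/2
not p3 = not 1/2 = 1/2
not not p3 = not 1/2 = 1/2
p2 iff not not p3 = 1/2 iff 1/2 = 1/2
(p1 implies (p1 iff p1)) iff (p2 iff not not p3) = 1/2 iff 1/2 = 1/2
not (p2 iff (p2 and p1)) iff ((p1 implies (p1 iff p1)) iff (p2 iff not not p3)) = 1/2 iff 1/2 = 1/2
not (((p2 iff p3) and (p3 implies p3)) iff ((p3 and p2) iff p3)) iff (not (p2 iff (p2 and p1)) iff ((p1 implies (p1 iff p1)) iff (p2 iff not not p3))) = 1/2 iff 1/2 = 1/2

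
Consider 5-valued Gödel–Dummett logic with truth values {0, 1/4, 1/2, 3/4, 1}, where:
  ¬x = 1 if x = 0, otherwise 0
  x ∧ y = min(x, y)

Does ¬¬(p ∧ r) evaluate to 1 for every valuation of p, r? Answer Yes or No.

Counterexample: take p = 0, r = 0.
p ∧ r = 0 ∧ 0 = 0
¬(p ∧ r) = ¬0 = 1
¬¬(p ∧ r) = ¬1 = 0
This gives 0 ≠ 1.

No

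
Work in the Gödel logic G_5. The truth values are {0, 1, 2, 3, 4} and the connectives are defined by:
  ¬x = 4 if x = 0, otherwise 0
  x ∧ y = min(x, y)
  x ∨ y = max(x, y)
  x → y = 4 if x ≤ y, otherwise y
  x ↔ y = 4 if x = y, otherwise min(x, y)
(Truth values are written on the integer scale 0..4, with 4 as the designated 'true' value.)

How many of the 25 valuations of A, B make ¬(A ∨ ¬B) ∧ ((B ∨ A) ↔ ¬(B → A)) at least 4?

1

value 4: 1 assignment (counts)
value 3: 1 assignment
value 2: 1 assignment
value 1: 1 assignment
value 0: 21 assignments
So 1 of the 25 assignments meets the threshold.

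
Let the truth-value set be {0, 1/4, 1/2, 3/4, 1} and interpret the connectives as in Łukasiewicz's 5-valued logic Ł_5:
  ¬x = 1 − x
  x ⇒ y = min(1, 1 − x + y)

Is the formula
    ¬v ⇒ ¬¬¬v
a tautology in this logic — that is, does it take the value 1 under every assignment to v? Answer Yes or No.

v = 0 ↦ 1
v = 1/4 ↦ 1
v = 1/2 ↦ 1
v = 3/4 ↦ 1
v = 1 ↦ 1
Every assignment gives a value ≥ 1.

Yes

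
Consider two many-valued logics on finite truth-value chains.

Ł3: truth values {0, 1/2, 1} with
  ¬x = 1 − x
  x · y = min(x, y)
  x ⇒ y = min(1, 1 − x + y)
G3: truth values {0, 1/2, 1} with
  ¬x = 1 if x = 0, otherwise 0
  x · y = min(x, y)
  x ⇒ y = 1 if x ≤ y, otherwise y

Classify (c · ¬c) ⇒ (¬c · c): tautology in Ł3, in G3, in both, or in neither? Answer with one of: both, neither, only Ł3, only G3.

both

In Ł3: every assignment gives 1 — tautology.
In G3: every assignment gives 1 — tautology.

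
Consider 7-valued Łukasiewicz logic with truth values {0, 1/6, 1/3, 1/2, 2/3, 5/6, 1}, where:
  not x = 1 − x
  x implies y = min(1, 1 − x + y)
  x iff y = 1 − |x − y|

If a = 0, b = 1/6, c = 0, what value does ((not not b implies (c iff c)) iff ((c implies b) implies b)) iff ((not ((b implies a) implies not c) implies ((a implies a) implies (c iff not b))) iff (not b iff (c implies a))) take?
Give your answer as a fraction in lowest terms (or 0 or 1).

1/3

not b = not 1/6 = 5/6
not not b = not 5/6 = 1/6
c iff c = 0 iff 0 = 1
not not b implies (c iff c) = 1/6 implies 1 = 1
c implies b = 0 implies 1/6 = 1
(c implies b) implies b = 1 implies 1/6 = 1/6
(not not b implies (c iff c)) iff ((c implies b) implies b) = 1 iff 1/6 = 1/6
b implies a = 1/6 implies 0 = 5/6
not c = not 0 = 1
(b implies a) implies not c = 5/6 implies 1 = 1
not ((b implies a) implies not c) = not 1 = 0
a implies a = 0 implies 0 = 1
not b = not 1/6 = 5/6
c iff not b = 0 iff 5/6 = 1/6
(a implies a) implies (c iff not b) = 1 implies 1/6 = 1/6
not ((b implies a) implies not c) implies ((a implies a) implies (c iff not b)) = 0 implies 1/6 = 1
not b = not 1/6 = 5/6
c implies a = 0 implies 0 = 1
not b iff (c implies a) = 5/6 iff 1 = 5/6
(not ((b implies a) implies not c) implies ((a implies a) implies (c iff not b))) iff (not b iff (c implies a)) = 1 iff 5/6 = 5/6
((not not b implies (c iff c)) iff ((c implies b) implies b)) iff ((not ((b implies a) implies not c) implies ((a implies a) implies (c iff not b))) iff (not b iff (c implies a))) = 1/6 iff 5/6 = 1/3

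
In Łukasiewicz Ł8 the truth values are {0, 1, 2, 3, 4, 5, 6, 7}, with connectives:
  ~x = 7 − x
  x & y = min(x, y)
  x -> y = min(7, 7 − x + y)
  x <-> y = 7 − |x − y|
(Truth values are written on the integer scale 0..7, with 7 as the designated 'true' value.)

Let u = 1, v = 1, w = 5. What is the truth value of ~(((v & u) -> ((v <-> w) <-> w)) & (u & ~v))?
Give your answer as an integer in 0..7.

6

v & u = 1 & 1 = 1
v <-> w = 1 <-> 5 = 3
(v <-> w) <-> w = 3 <-> 5 = 5
(v & u) -> ((v <-> w) <-> w) = 1 -> 5 = 7
~v = ~1 = 6
u & ~v = 1 & 6 = 1
((v & u) -> ((v <-> w) <-> w)) & (u & ~v) = 7 & 1 = 1
~(((v & u) -> ((v <-> w) <-> w)) & (u & ~v)) = ~1 = 6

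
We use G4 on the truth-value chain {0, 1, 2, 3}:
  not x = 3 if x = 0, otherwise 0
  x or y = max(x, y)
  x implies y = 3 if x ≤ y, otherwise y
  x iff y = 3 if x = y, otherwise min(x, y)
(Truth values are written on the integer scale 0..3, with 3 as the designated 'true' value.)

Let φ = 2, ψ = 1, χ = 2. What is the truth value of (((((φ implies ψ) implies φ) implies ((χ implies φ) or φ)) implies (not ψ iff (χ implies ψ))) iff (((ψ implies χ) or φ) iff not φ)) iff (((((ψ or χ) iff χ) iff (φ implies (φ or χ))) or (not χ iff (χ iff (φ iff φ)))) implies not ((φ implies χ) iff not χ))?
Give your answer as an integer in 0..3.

3

φ implies ψ = 2 implies 1 = 1
(φ implies ψ) implies φ = 1 implies 2 = 3
χ implies φ = 2 implies 2 = 3
(χ implies φ) or φ = 3 or 2 = 3
((φ implies ψ) implies φ) implies ((χ implies φ) or φ) = 3 implies 3 = 3
not ψ = not 1 = 0
χ implies ψ = 2 implies 1 = 1
not ψ iff (χ implies ψ) = 0 iff 1 = 0
(((φ implies ψ) implies φ) implies ((χ implies φ) or φ)) implies (not ψ iff (χ implies ψ)) = 3 implies 0 = 0
ψ implies χ = 1 implies 2 = 3
(ψ implies χ) or φ = 3 or 2 = 3
not φ = not 2 = 0
((ψ implies χ) or φ) iff not φ = 3 iff 0 = 0
((((φ implies ψ) implies φ) implies ((χ implies φ) or φ)) implies (not ψ iff (χ implies ψ))) iff (((ψ implies χ) or φ) iff not φ) = 0 iff 0 = 3
ψ or χ = 1 or 2 = 2
(ψ or χ) iff χ = 2 iff 2 = 3
φ or χ = 2 or 2 = 2
φ implies (φ or χ) = 2 implies 2 = 3
((ψ or χ) iff χ) iff (φ implies (φ or χ)) = 3 iff 3 = 3
not χ = not 2 = 0
φ iff φ = 2 iff 2 = 3
χ iff (φ iff φ) = 2 iff 3 = 2
not χ iff (χ iff (φ iff φ)) = 0 iff 2 = 0
(((ψ or χ) iff χ) iff (φ implies (φ or χ))) or (not χ iff (χ iff (φ iff φ))) = 3 or 0 = 3
φ implies χ = 2 implies 2 = 3
not χ = not 2 = 0
(φ implies χ) iff not χ = 3 iff 0 = 0
not ((φ implies χ) iff not χ) = not 0 = 3
((((ψ or χ) iff χ) iff (φ implies (φ or χ))) or (not χ iff (χ iff (φ iff φ)))) implies not ((φ implies χ) iff not χ) = 3 implies 3 = 3
(((((φ implies ψ) implies φ) implies ((χ implies φ) or φ)) implies (not ψ iff (χ implies ψ))) iff (((ψ implies χ) or φ) iff not φ)) iff (((((ψ or χ) iff χ) iff (φ implies (φ or χ))) or (not χ iff (χ iff (φ iff φ)))) implies not ((φ implies χ) iff not χ)) = 3 iff 3 = 3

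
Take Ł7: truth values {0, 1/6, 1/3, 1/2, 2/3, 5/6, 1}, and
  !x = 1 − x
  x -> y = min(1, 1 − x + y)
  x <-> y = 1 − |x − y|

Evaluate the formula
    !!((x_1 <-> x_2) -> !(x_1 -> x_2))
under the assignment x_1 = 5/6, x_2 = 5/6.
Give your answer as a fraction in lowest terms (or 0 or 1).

0

x_1 <-> x_2 = 5/6 <-> 5/6 = 1
x_1 -> x_2 = 5/6 -> 5/6 = 1
!(x_1 -> x_2) = !1 = 0
(x_1 <-> x_2) -> !(x_1 -> x_2) = 1 -> 0 = 0
!((x_1 <-> x_2) -> !(x_1 -> x_2)) = !0 = 1
!!((x_1 <-> x_2) -> !(x_1 -> x_2)) = !1 = 0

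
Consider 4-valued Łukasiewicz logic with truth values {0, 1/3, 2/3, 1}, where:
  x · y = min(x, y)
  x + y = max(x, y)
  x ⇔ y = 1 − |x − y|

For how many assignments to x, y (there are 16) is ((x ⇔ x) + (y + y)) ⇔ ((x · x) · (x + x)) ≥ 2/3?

8

x = 0, y = 0 ↦ 0  <
x = 0, y = 1/3 ↦ 0  <
x = 0, y = 2/3 ↦ 0  <
x = 0, y = 1 ↦ 0  <
x = 1/3, y = 0 ↦ 1/3  <
x = 1/3, y = 1/3 ↦ 1/3  <
x = 1/3, y = 2/3 ↦ 1/3  <
x = 1/3, y = 1 ↦ 1/3  <
x = 2/3, y = 0 ↦ 2/3  ≥
x = 2/3, y = 1/3 ↦ 2/3  ≥
x = 2/3, y = 2/3 ↦ 2/3  ≥
x = 2/3, y = 1 ↦ 2/3  ≥
x = 1, y = 0 ↦ 1  ≥
x = 1, y = 1/3 ↦ 1  ≥
x = 1, y = 2/3 ↦ 1  ≥
x = 1, y = 1 ↦ 1  ≥
So 8 of the 16 assignments meet the threshold.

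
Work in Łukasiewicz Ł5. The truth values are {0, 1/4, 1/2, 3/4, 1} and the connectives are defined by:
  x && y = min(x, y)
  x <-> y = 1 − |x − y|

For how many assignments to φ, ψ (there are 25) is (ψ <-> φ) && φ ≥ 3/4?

value 1: 1 assignment (counts)
value 3/4: 4 assignments (counts)
value 1/2: 7 assignments
value 1/4: 7 assignments
value 0: 6 assignments
So 5 of the 25 assignments meet the threshold.

5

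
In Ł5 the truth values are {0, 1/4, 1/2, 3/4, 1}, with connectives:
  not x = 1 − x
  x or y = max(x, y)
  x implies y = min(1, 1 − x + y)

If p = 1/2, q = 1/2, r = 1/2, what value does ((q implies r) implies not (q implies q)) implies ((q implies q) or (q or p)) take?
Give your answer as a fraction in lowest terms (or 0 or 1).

1

q implies r = 1/2 implies 1/2 = 1
q implies q = 1/2 implies 1/2 = 1
not (q implies q) = not 1 = 0
(q implies r) implies not (q implies q) = 1 implies 0 = 0
q implies q = 1/2 implies 1/2 = 1
q or p = 1/2 or 1/2 = 1/2
(q implies q) or (q or p) = 1 or 1/2 = 1
((q implies r) implies not (q implies q)) implies ((q implies q) or (q or p)) = 0 implies 1 = 1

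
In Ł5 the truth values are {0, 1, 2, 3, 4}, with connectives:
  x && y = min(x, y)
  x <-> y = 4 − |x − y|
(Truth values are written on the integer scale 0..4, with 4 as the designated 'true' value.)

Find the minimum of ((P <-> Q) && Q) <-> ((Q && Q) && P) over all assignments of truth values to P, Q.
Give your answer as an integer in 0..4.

2

Take P = 0, Q = 2:
P <-> Q = 0 <-> 2 = 2
(P <-> Q) && Q = 2 && 2 = 2
Q && Q = 2 && 2 = 2
(Q && Q) && P = 2 && 0 = 0
((P <-> Q) && Q) <-> ((Q && Q) && P) = 2 <-> 0 = 2
No assignment yields a value below 2, so this is the minimum.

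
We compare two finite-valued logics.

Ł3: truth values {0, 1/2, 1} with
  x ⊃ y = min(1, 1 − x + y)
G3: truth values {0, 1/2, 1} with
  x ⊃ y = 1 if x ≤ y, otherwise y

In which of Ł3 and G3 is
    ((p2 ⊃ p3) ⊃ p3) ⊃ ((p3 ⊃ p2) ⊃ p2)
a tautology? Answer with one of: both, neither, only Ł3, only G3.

only Ł3

In Ł3: every assignment gives 1 — tautology.
In G3: at p2 = 1/2, p3 = 0 the value is 1/2 — not a tautology.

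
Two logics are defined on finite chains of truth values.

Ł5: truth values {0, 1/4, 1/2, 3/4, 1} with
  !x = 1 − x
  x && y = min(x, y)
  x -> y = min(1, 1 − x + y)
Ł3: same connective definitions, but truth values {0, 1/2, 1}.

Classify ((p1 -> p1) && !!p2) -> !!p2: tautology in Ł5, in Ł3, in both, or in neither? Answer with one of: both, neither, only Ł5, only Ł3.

both

In Ł5: every assignment gives 1 — tautology.
In Ł3: every assignment gives 1 — tautology.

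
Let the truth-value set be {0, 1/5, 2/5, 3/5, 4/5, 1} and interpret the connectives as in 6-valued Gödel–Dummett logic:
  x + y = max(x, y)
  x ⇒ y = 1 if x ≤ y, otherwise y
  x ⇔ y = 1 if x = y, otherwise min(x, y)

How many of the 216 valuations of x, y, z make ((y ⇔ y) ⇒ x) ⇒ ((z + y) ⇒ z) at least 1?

value 1: 161 assignments (counts)
value 4/5: 1 assignment
value 3/5: 4 assignments
value 2/5: 9 assignments
value 1/5: 16 assignments
value 0: 25 assignments
So 161 of the 216 assignments meet the threshold.

161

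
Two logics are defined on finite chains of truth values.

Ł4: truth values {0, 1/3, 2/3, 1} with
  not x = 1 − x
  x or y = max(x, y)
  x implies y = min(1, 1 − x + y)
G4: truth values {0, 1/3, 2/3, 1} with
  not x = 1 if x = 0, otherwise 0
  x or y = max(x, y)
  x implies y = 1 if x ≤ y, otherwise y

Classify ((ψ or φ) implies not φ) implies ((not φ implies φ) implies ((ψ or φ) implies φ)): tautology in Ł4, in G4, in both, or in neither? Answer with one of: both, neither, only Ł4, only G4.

both

In Ł4: every assignment gives 1 — tautology.
In G4: every assignment gives 1 — tautology.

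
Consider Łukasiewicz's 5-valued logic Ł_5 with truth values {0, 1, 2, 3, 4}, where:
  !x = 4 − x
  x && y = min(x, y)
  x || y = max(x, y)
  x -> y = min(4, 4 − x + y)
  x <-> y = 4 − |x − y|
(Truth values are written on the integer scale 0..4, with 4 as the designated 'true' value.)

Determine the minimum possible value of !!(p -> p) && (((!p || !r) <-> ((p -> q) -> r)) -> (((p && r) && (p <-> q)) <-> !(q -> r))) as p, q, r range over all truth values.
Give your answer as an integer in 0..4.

2

Take p = 2, q = 2, r = 2:
p -> p = 2 -> 2 = 4
!(p -> p) = !4 = 0
!!(p -> p) = !0 = 4
!p = !2 = 2
!r = !2 = 2
!p || !r = 2 || 2 = 2
p -> q = 2 -> 2 = 4
(p -> q) -> r = 4 -> 2 = 2
(!p || !r) <-> ((p -> q) -> r) = 2 <-> 2 = 4
p && r = 2 && 2 = 2
p <-> q = 2 <-> 2 = 4
(p && r) && (p <-> q) = 2 && 4 = 2
q -> r = 2 -> 2 = 4
!(q -> r) = !4 = 0
((p && r) && (p <-> q)) <-> !(q -> r) = 2 <-> 0 = 2
((!p || !r) <-> ((p -> q) -> r)) -> (((p && r) && (p <-> q)) <-> !(q -> r)) = 4 -> 2 = 2
!!(p -> p) && (((!p || !r) <-> ((p -> q) -> r)) -> (((p && r) && (p <-> q)) <-> !(q -> r))) = 4 && 2 = 2
No assignment yields a value below 2, so this is the minimum.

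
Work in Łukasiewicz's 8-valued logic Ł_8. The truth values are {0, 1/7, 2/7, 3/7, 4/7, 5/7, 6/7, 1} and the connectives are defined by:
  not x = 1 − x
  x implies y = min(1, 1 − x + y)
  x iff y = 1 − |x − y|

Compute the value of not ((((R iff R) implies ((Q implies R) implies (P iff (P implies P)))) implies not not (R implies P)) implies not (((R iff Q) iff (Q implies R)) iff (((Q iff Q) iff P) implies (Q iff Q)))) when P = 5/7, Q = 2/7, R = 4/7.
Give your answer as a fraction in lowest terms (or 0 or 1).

R iff R = 4/7 iff 4/7 = 1
Q implies R = 2/7 implies 4/7 = 1
P implies P = 5/7 implies 5/7 = 1
P iff (P implies P) = 5/7 iff 1 = 5/7
(Q implies R) implies (P iff (P implies P)) = 1 implies 5/7 = 5/7
(R iff R) implies ((Q implies R) implies (P iff (P implies P))) = 1 implies 5/7 = 5/7
R implies P = 4/7 implies 5/7 = 1
not (R implies P) = not 1 = 0
not not (R implies P) = not 0 = 1
((R iff R) implies ((Q implies R) implies (P iff (P implies P)))) implies not not (R implies P) = 5/7 implies 1 = 1
R iff Q = 4/7 iff 2/7 = 5/7
Q implies R = 2/7 implies 4/7 = 1
(R iff Q) iff (Q implies R) = 5/7 iff 1 = 5/7
Q iff Q = 2/7 iff 2/7 = 1
(Q iff Q) iff P = 1 iff 5/7 = 5/7
Q iff Q = 2/7 iff 2/7 = 1
((Q iff Q) iff P) implies (Q iff Q) = 5/7 implies 1 = 1
((R iff Q) iff (Q implies R)) iff (((Q iff Q) iff P) implies (Q iff Q)) = 5/7 iff 1 = 5/7
not (((R iff Q) iff (Q implies R)) iff (((Q iff Q) iff P) implies (Q iff Q))) = not 5/7 = 2/7
(((R iff R) implies ((Q implies R) implies (P iff (P implies P)))) implies not not (R implies P)) implies not (((R iff Q) iff (Q implies R)) iff (((Q iff Q) iff P) implies (Q iff Q))) = 1 implies 2/7 = 2/7
not ((((R iff R) implies ((Q implies R) implies (P iff (P implies P)))) implies not not (R implies P)) implies not (((R iff Q) iff (Q implies R)) iff (((Q iff Q) iff P) implies (Q iff Q)))) = not 2/7 = 5/7

5/7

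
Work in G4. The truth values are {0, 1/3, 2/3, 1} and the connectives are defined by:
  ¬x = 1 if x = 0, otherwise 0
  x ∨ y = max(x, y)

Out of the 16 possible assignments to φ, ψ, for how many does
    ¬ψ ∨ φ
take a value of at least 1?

7

φ = 0, ψ = 0 ↦ 1  ≥
φ = 0, ψ = 1/3 ↦ 0  <
φ = 0, ψ = 2/3 ↦ 0  <
φ = 0, ψ = 1 ↦ 0  <
φ = 1/3, ψ = 0 ↦ 1  ≥
φ = 1/3, ψ = 1/3 ↦ 1/3  <
φ = 1/3, ψ = 2/3 ↦ 1/3  <
φ = 1/3, ψ = 1 ↦ 1/3  <
φ = 2/3, ψ = 0 ↦ 1  ≥
φ = 2/3, ψ = 1/3 ↦ 2/3  <
φ = 2/3, ψ = 2/3 ↦ 2/3  <
φ = 2/3, ψ = 1 ↦ 2/3  <
φ = 1, ψ = 0 ↦ 1  ≥
φ = 1, ψ = 1/3 ↦ 1  ≥
φ = 1, ψ = 2/3 ↦ 1  ≥
φ = 1, ψ = 1 ↦ 1  ≥
So 7 of the 16 assignments meet the threshold.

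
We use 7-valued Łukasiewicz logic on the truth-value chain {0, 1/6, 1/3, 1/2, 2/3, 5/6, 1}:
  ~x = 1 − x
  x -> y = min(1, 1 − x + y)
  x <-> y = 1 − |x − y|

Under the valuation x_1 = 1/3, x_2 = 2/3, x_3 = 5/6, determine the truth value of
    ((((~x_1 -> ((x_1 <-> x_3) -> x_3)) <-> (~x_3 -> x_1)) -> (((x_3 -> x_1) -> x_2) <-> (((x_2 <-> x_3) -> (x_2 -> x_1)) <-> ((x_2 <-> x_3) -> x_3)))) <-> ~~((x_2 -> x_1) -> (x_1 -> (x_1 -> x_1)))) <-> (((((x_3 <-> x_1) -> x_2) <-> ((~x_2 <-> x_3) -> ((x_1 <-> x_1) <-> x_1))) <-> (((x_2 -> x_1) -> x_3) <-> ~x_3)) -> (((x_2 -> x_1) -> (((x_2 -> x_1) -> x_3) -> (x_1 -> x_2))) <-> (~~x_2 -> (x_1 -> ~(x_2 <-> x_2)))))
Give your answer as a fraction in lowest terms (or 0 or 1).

5/6

~x_1 = ~1/3 = 2/3
x_1 <-> x_3 = 1/3 <-> 5/6 = 1/2
(x_1 <-> x_3) -> x_3 = 1/2 -> 5/6 = 1
~x_1 -> ((x_1 <-> x_3) -> x_3) = 2/3 -> 1 = 1
~x_3 = ~5/6 = 1/6
~x_3 -> x_1 = 1/6 -> 1/3 = 1
(~x_1 -> ((x_1 <-> x_3) -> x_3)) <-> (~x_3 -> x_1) = 1 <-> 1 = 1
x_3 -> x_1 = 5/6 -> 1/3 = 1/2
(x_3 -> x_1) -> x_2 = 1/2 -> 2/3 = 1
x_2 <-> x_3 = 2/3 <-> 5/6 = 5/6
x_2 -> x_1 = 2/3 -> 1/3 = 2/3
(x_2 <-> x_3) -> (x_2 -> x_1) = 5/6 -> 2/3 = 5/6
x_2 <-> x_3 = 2/3 <-> 5/6 = 5/6
(x_2 <-> x_3) -> x_3 = 5/6 -> 5/6 = 1
((x_2 <-> x_3) -> (x_2 -> x_1)) <-> ((x_2 <-> x_3) -> x_3) = 5/6 <-> 1 = 5/6
((x_3 -> x_1) -> x_2) <-> (((x_2 <-> x_3) -> (x_2 -> x_1)) <-> ((x_2 <-> x_3) -> x_3)) = 1 <-> 5/6 = 5/6
((~x_1 -> ((x_1 <-> x_3) -> x_3)) <-> (~x_3 -> x_1)) -> (((x_3 -> x_1) -> x_2) <-> (((x_2 <-> x_3) -> (x_2 -> x_1)) <-> ((x_2 <-> x_3) -> x_3))) = 1 -> 5/6 = 5/6
x_2 -> x_1 = 2/3 -> 1/3 = 2/3
x_1 -> x_1 = 1/3 -> 1/3 = 1
x_1 -> (x_1 -> x_1) = 1/3 -> 1 = 1
(x_2 -> x_1) -> (x_1 -> (x_1 -> x_1)) = 2/3 -> 1 = 1
~((x_2 -> x_1) -> (x_1 -> (x_1 -> x_1))) = ~1 = 0
~~((x_2 -> x_1) -> (x_1 -> (x_1 -> x_1))) = ~0 = 1
(((~x_1 -> ((x_1 <-> x_3) -> x_3)) <-> (~x_3 -> x_1)) -> (((x_3 -> x_1) -> x_2) <-> (((x_2 <-> x_3) -> (x_2 -> x_1)) <-> ((x_2 <-> x_3) -> x_3)))) <-> ~~((x_2 -> x_1) -> (x_1 -> (x_1 -> x_1))) = 5/6 <-> 1 = 5/6
x_3 <-> x_1 = 5/6 <-> 1/3 = 1/2
(x_3 <-> x_1) -> x_2 = 1/2 -> 2/3 = 1
~x_2 = ~2/3 = 1/3
~x_2 <-> x_3 = 1/3 <-> 5/6 = 1/2
x_1 <-> x_1 = 1/3 <-> 1/3 = 1
(x_1 <-> x_1) <-> x_1 = 1 <-> 1/3 = 1/3
(~x_2 <-> x_3) -> ((x_1 <-> x_1) <-> x_1) = 1/2 -> 1/3 = 5/6
((x_3 <-> x_1) -> x_2) <-> ((~x_2 <-> x_3) -> ((x_1 <-> x_1) <-> x_1)) = 1 <-> 5/6 = 5/6
x_2 -> x_1 = 2/3 -> 1/3 = 2/3
(x_2 -> x_1) -> x_3 = 2/3 -> 5/6 = 1
~x_3 = ~5/6 = 1/6
((x_2 -> x_1) -> x_3) <-> ~x_3 = 1 <-> 1/6 = 1/6
(((x_3 <-> x_1) -> x_2) <-> ((~x_2 <-> x_3) -> ((x_1 <-> x_1) <-> x_1))) <-> (((x_2 -> x_1) -> x_3) <-> ~x_3) = 5/6 <-> 1/6 = 1/3
x_2 -> x_1 = 2/3 -> 1/3 = 2/3
x_2 -> x_1 = 2/3 -> 1/3 = 2/3
(x_2 -> x_1) -> x_3 = 2/3 -> 5/6 = 1
x_1 -> x_2 = 1/3 -> 2/3 = 1
((x_2 -> x_1) -> x_3) -> (x_1 -> x_2) = 1 -> 1 = 1
(x_2 -> x_1) -> (((x_2 -> x_1) -> x_3) -> (x_1 -> x_2)) = 2/3 -> 1 = 1
~x_2 = ~2/3 = 1/3
~~x_2 = ~1/3 = 2/3
x_2 <-> x_2 = 2/3 <-> 2/3 = 1
~(x_2 <-> x_2) = ~1 = 0
x_1 -> ~(x_2 <-> x_2) = 1/3 -> 0 = 2/3
~~x_2 -> (x_1 -> ~(x_2 <-> x_2)) = 2/3 -> 2/3 = 1
((x_2 -> x_1) -> (((x_2 -> x_1) -> x_3) -> (x_1 -> x_2))) <-> (~~x_2 -> (x_1 -> ~(x_2 <-> x_2))) = 1 <-> 1 = 1
((((x_3 <-> x_1) -> x_2) <-> ((~x_2 <-> x_3) -> ((x_1 <-> x_1) <-> x_1))) <-> (((x_2 -> x_1) -> x_3) <-> ~x_3)) -> (((x_2 -> x_1) -> (((x_2 -> x_1) -> x_3) -> (x_1 -> x_2))) <-> (~~x_2 -> (x_1 -> ~(x_2 <-> x_2)))) = 1/3 -> 1 = 1
((((~x_1 -> ((x_1 <-> x_3) -> x_3)) <-> (~x_3 -> x_1)) -> (((x_3 -> x_1) -> x_2) <-> (((x_2 <-> x_3) -> (x_2 -> x_1)) <-> ((x_2 <-> x_3) -> x_3)))) <-> ~~((x_2 -> x_1) -> (x_1 -> (x_1 -> x_1)))) <-> (((((x_3 <-> x_1) -> x_2) <-> ((~x_2 <-> x_3) -> ((x_1 <-> x_1) <-> x_1))) <-> (((x_2 -> x_1) -> x_3) <-> ~x_3)) -> (((x_2 -> x_1) -> (((x_2 -> x_1) -> x_3) -> (x_1 -> x_2))) <-> (~~x_2 -> (x_1 -> ~(x_2 <-> x_2))))) = 5/6 <-> 1 = 5/6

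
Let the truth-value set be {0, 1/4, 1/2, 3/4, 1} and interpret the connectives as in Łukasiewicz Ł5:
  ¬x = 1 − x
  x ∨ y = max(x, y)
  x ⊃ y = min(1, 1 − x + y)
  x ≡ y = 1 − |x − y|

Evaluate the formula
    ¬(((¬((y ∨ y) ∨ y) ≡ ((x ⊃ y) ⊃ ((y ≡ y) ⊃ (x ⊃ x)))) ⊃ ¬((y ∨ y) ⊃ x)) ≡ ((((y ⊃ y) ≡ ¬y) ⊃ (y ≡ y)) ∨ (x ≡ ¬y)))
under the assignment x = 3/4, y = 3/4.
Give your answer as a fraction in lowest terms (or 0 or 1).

y ∨ y = 3/4 ∨ 3/4 = 3/4
(y ∨ y) ∨ y = 3/4 ∨ 3/4 = 3/4
¬((y ∨ y) ∨ y) = ¬3/4 = 1/4
x ⊃ y = 3/4 ⊃ 3/4 = 1
y ≡ y = 3/4 ≡ 3/4 = 1
x ⊃ x = 3/4 ⊃ 3/4 = 1
(y ≡ y) ⊃ (x ⊃ x) = 1 ⊃ 1 = 1
(x ⊃ y) ⊃ ((y ≡ y) ⊃ (x ⊃ x)) = 1 ⊃ 1 = 1
¬((y ∨ y) ∨ y) ≡ ((x ⊃ y) ⊃ ((y ≡ y) ⊃ (x ⊃ x))) = 1/4 ≡ 1 = 1/4
y ∨ y = 3/4 ∨ 3/4 = 3/4
(y ∨ y) ⊃ x = 3/4 ⊃ 3/4 = 1
¬((y ∨ y) ⊃ x) = ¬1 = 0
(¬((y ∨ y) ∨ y) ≡ ((x ⊃ y) ⊃ ((y ≡ y) ⊃ (x ⊃ x)))) ⊃ ¬((y ∨ y) ⊃ x) = 1/4 ⊃ 0 = 3/4
y ⊃ y = 3/4 ⊃ 3/4 = 1
¬y = ¬3/4 = 1/4
(y ⊃ y) ≡ ¬y = 1 ≡ 1/4 = 1/4
y ≡ y = 3/4 ≡ 3/4 = 1
((y ⊃ y) ≡ ¬y) ⊃ (y ≡ y) = 1/4 ⊃ 1 = 1
¬y = ¬3/4 = 1/4
x ≡ ¬y = 3/4 ≡ 1/4 = 1/2
(((y ⊃ y) ≡ ¬y) ⊃ (y ≡ y)) ∨ (x ≡ ¬y) = 1 ∨ 1/2 = 1
((¬((y ∨ y) ∨ y) ≡ ((x ⊃ y) ⊃ ((y ≡ y) ⊃ (x ⊃ x)))) ⊃ ¬((y ∨ y) ⊃ x)) ≡ ((((y ⊃ y) ≡ ¬y) ⊃ (y ≡ y)) ∨ (x ≡ ¬y)) = 3/4 ≡ 1 = 3/4
¬(((¬((y ∨ y) ∨ y) ≡ ((x ⊃ y) ⊃ ((y ≡ y) ⊃ (x ⊃ x)))) ⊃ ¬((y ∨ y) ⊃ x)) ≡ ((((y ⊃ y) ≡ ¬y) ⊃ (y ≡ y)) ∨ (x ≡ ¬y))) = ¬3/4 = 1/4

1/4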